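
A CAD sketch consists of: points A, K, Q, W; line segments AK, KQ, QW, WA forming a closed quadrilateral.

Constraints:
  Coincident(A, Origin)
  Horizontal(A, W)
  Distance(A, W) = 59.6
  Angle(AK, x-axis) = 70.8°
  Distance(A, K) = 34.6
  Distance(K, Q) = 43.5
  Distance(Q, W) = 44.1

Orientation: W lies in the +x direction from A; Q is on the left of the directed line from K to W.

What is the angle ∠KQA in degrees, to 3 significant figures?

24.6°

A is at the origin; AW is horizontal with |AW| = 59.6 and W in +x, so W = (59.6, 0). AK runs at 70.8° with |AK| = 34.6, so K = (11.4, 32.7). Q is determined by |KQ| = 43.5 and |QW| = 44.1 together: it lies at the intersection of circle(K, 43.5) and circle(W, 44.1). With |KW| = 58.2, the foot of the radical line on KW is 28.7 from K and the perpendicular offset is √(43.5² − 28.7²) = 32.7. Taking the left-of-KW solution: Q = (53.5, 43.7).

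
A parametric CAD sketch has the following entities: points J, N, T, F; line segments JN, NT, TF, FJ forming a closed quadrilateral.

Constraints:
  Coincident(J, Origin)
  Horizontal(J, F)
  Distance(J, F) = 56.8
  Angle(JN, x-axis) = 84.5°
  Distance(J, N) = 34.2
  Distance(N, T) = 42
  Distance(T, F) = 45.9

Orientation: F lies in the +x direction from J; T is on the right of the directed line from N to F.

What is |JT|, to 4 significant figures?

13.51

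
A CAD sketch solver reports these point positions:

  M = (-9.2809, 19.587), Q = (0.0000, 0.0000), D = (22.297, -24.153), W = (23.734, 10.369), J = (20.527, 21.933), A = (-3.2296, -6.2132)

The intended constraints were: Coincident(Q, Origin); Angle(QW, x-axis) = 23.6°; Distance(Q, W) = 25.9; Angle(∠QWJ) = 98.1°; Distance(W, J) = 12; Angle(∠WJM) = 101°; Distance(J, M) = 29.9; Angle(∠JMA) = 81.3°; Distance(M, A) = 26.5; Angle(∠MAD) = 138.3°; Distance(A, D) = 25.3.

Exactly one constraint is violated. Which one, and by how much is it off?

Distance(A, D) = 25.3 — off by 5.90.

Q = (0.00, 0.00) ✓; QW at 23.60° ✓; |QW| = 25.90 ✓; ∠QWJ = 98.10° ✓; |WJ| = 12.00 ✓; ∠WJM = 101.0° ✓; |JM| = 29.90 ✓; ∠JMA = 81.30° ✓; |MA| = 26.50 ✓; ∠MAD = 138.3° ✓; |AD| = 31.20 ✗.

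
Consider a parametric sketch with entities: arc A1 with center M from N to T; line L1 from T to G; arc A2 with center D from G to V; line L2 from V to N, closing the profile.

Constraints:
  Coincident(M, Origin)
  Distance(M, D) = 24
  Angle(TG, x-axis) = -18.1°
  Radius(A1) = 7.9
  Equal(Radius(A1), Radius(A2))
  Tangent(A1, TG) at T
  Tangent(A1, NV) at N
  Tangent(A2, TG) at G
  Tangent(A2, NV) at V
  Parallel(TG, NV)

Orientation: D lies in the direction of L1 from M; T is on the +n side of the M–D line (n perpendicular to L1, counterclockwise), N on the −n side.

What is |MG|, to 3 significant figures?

25.3

The slot axis is L1's direction at -18.1°, so u = (cos -18.1°, sin -18.1°) = (0.951, -0.311) and n = (−sin -18.1°, cos -18.1°) = (0.311, 0.951). M is at the origin and D lies 24.0 along u from M, so D = 24.0·u = (22.8, -7.46). Tangency of A1 to both parallel lines with radius 7.9 puts T and N at M ± 7.9·n: T = (2.45, 7.51), N = (-2.45, -7.51). Equal radii place G and V the same way about D: G = D + 7.9·n = (25.3, 0.0528), V = D − 7.9·n = (20.4, -15.0). Then |MG| = |G − M| = 25.3.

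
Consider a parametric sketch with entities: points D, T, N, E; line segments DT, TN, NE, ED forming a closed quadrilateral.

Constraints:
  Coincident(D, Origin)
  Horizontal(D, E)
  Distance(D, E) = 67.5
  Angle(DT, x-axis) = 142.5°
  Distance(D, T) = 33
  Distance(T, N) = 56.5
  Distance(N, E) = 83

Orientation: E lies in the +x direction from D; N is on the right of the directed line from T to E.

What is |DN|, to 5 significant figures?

34.587

Checks: |TN| = 56.50 ✓; |NE| = 83.00 ✓.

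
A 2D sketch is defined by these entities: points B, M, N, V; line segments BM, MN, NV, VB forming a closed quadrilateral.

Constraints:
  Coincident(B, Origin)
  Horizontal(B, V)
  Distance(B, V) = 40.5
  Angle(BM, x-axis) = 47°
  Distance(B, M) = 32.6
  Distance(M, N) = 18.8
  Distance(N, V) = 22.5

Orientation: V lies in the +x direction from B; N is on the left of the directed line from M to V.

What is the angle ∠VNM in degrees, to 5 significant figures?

92.875°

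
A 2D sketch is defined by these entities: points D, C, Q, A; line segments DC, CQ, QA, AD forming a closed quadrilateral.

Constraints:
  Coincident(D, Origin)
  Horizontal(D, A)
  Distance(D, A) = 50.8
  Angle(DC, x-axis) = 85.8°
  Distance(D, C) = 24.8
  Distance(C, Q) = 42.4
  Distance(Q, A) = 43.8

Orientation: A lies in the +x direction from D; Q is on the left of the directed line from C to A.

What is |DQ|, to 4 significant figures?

58.59

Checks: |CQ| = 42.40 ✓; |QA| = 43.80 ✓.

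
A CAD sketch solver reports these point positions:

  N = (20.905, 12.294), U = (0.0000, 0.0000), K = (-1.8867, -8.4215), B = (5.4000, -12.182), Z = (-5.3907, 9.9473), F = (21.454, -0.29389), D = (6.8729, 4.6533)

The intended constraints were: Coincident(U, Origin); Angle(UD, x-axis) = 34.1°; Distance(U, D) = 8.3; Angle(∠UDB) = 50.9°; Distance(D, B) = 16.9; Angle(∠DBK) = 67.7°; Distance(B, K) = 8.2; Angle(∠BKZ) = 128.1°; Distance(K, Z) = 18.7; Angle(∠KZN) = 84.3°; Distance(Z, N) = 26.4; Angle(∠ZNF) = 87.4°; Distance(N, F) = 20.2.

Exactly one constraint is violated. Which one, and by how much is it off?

Distance(N, F) = 20.2 — off by 7.60.

U = (0.00, 0.00) ✓; UD at 34.10° ✓; |UD| = 8.300 ✓; ∠UDB = 50.90° ✓; |DB| = 16.90 ✓; ∠DBK = 67.70° ✓; |BK| = 8.200 ✓; ∠BKZ = 128.1° ✓; |KZ| = 18.70 ✓; ∠KZN = 84.30° ✓; |ZN| = 26.40 ✓; ∠ZNF = 87.40° ✓; |NF| = 12.60 ✗.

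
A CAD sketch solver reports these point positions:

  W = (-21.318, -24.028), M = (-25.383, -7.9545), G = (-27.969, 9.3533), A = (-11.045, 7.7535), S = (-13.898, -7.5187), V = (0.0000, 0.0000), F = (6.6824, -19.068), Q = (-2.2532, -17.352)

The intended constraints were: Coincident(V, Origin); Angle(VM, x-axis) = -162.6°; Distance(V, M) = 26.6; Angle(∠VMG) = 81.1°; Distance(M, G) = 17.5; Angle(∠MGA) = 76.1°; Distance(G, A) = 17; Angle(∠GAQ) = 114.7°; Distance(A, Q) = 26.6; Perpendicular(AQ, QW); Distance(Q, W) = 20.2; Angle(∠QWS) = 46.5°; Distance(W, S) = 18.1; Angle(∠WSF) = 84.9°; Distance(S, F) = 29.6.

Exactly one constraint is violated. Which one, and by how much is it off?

Distance(S, F) = 29.6 — off by 6.00.

V = (0.00, 0.00) ✓; VM at -162.6° ✓; |VM| = 26.60 ✓; ∠VMG = 81.10° ✓; |MG| = 17.50 ✓; ∠MGA = 76.10° ✓; |GA| = 17.00 ✓; ∠GAQ = 114.7° ✓; |AQ| = 26.60 ✓; ∠(AQ, QW) = 90.00° ✓; |QW| = 20.20 ✓; ∠QWS = 46.50° ✓; |WS| = 18.10 ✓; ∠WSF = 84.90° ✓; |SF| = 23.60 ✗.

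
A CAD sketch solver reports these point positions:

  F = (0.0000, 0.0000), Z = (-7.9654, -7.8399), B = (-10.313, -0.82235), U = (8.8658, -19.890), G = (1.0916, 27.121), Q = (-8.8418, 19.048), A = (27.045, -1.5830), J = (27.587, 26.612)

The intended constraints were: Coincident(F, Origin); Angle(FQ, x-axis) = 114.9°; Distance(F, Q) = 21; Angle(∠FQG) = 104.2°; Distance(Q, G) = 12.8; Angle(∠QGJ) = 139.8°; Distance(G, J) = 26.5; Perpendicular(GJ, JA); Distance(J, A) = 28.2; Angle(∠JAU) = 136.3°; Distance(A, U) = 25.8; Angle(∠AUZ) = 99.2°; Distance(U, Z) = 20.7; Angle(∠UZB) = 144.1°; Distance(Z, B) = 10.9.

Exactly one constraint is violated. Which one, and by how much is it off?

Distance(Z, B) = 10.9 — off by 3.50.

F = (0.00, 0.00) ✓; FQ at 114.9° ✓; |FQ| = 21.00 ✓; ∠FQG = 104.2° ✓; |QG| = 12.80 ✓; ∠QGJ = 139.8° ✓; |GJ| = 26.50 ✓; ∠(GJ, JA) = 90.00° ✓; |JA| = 28.20 ✓; ∠JAU = 136.3° ✓; |AU| = 25.80 ✓; ∠AUZ = 99.20° ✓; |UZ| = 20.70 ✓; ∠UZB = 144.1° ✓; |ZB| = 7.400 ✗.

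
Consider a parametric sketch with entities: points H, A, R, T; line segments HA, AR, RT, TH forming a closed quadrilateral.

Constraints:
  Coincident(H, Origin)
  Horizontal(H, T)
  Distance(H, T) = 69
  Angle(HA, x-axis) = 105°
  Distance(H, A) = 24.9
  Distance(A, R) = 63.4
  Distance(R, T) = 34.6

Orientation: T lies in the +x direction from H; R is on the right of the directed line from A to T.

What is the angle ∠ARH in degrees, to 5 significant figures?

17.411°

H is at the origin; H and T share the same y with |HT| = 69.0 and T in +x, so T = (69.0, 0). HA runs at 105.0° with |HA| = 24.9, so A = (-6.4446, 24.052). R is determined by |AR| = 63.4 and |RT| = 34.6 together: it lies at the intersection of circle(A, 63.4) and circle(T, 34.6). With |AT| = 79.186, the foot of the radical line on AT is 57.414 from A and the perpendicular offset is √(63.4² − 57.414²) = 26.892. Taking the right-of-AT solution: R = (40.089, -19.009).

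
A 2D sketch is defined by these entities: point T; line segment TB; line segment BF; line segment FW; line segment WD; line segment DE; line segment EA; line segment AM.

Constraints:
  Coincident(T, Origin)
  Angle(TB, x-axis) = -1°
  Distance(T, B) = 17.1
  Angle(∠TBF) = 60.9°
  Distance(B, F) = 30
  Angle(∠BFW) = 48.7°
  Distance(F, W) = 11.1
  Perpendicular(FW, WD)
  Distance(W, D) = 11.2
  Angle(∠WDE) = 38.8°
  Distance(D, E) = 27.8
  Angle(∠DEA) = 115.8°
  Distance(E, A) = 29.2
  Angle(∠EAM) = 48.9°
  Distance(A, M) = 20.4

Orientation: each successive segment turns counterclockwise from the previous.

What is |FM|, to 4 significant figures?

23.12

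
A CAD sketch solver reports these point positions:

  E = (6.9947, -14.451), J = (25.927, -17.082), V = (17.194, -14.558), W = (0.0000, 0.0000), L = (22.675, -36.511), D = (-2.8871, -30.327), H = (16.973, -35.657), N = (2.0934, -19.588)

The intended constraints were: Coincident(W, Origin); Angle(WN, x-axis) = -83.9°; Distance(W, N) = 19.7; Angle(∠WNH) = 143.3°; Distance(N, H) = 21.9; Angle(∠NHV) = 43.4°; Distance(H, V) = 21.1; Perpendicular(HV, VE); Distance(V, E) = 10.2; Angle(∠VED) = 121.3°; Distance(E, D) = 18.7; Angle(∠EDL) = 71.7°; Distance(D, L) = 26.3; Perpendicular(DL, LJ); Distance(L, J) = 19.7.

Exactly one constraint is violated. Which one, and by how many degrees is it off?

Perpendicular(DL, LJ) — off by 4.10°.

W = (0.00, 0.00) ✓; WN at -83.90° ✓; |WN| = 19.70 ✓; ∠WNH = 143.3° ✓; |NH| = 21.90 ✓; ∠NHV = 43.40° ✓; |HV| = 21.10 ✓; ∠(HV, VE) = 90.00° ✓; |VE| = 10.20 ✓; ∠VED = 121.3° ✓; |ED| = 18.70 ✓; ∠EDL = 71.70° ✓; |DL| = 26.30 ✓; ∠(DL, LJ) = 94.10° ✗; |LJ| = 19.70 ✓.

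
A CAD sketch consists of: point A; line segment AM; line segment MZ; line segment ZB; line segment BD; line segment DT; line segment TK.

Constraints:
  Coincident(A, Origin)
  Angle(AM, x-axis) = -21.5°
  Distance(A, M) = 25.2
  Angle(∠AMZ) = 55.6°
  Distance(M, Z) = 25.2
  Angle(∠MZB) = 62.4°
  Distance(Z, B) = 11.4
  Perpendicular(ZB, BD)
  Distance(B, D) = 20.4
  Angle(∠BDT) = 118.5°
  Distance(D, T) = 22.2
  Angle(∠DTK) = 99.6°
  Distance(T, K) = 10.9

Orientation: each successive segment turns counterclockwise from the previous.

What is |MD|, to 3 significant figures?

1.95

∠MZB = 62.4° gives ZB at -140° from the x-axis; with |ZB| = 11.4, B = (9.15, 7.92). ZB is perpendicular to BD, so BD runs at -49.5°; with |BD| = 20.4, D = (22.4, -7.59). Then |MD| = |D − M| = 1.95.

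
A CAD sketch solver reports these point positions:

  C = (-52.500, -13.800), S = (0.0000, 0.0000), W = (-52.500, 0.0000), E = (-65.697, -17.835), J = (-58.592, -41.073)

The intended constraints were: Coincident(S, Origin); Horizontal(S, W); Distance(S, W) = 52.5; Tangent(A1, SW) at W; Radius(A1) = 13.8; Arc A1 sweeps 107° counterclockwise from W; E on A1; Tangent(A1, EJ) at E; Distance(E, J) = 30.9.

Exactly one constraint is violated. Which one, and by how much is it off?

Distance(E, J) = 30.9 — off by 6.60.

S = (0.00, 0.00) ✓; S.y = 0.00, W.y = 0.00 ✓; |SW| = 52.50 ✓; ∠(CW, WS) = 90.00° ✓; |CW| = 13.80 ✓; bearing(C→E) − bearing(C→W) = 107.0° ✓; |CE| = 13.80 ✓; ∠(CE, EJ) = 90.00° ✓; |EJ| = 24.30 ✗.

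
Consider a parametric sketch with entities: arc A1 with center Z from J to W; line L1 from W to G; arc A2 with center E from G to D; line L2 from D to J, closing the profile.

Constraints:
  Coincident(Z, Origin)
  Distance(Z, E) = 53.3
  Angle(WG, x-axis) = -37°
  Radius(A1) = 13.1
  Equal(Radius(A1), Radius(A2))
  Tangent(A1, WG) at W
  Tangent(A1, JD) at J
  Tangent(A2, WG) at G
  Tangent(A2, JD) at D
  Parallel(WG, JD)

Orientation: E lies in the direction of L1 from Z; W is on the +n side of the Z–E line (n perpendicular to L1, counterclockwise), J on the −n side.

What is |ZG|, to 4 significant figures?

54.89

The slot axis is L1's direction at -37.0°, so u = (cos -37.0°, sin -37.0°) = (0.7986, -0.6018) and n = (−sin -37.0°, cos -37.0°) = (0.6018, 0.7986). Z is at the origin and E lies 53.3 along u from Z, so E = 53.3·u = (42.57, -32.08). Tangency of A1 to both parallel lines with radius 13.1 puts W and J at Z ± 13.1·n: W = (7.884, 10.46), J = (-7.884, -10.46). Equal radii place G and D the same way about E: G = E + 13.1·n = (50.45, -21.61), D = E − 13.1·n = (34.68, -42.54). Then |ZG| = |G − Z| = 54.89.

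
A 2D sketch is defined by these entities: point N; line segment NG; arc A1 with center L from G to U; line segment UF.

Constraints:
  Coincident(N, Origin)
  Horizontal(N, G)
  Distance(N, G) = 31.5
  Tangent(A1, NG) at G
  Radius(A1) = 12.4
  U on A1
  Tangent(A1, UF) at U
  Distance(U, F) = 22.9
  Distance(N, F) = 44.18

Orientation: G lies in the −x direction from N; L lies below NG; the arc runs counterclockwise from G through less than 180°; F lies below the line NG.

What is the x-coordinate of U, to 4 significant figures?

-40.15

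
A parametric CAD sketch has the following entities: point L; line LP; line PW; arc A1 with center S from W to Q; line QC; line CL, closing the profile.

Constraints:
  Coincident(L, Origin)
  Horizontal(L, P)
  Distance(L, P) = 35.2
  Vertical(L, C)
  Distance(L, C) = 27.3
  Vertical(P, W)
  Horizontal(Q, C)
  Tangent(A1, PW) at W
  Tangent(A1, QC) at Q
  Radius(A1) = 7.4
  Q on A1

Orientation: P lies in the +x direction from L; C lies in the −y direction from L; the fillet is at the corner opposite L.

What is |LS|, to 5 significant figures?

34.188

L is at the origin; LP is horizontal with |LP| = 35.2 and P on the +x side, so P = (35.200, 0.0000). LC is vertical with |LC| = 27.3 and C on the −y side, so C = (0.0000, -27.300). The virtual corner opposite L is at (35.200, -27.300). The tangent condition forces SW to be normal to PW and the tangent condition forces SQ to be normal to QC, with radius 7.4, so the center S sits 7.4 in from both sides at S = (27.800, -19.900). Then |LS| = |S − L| = 34.188.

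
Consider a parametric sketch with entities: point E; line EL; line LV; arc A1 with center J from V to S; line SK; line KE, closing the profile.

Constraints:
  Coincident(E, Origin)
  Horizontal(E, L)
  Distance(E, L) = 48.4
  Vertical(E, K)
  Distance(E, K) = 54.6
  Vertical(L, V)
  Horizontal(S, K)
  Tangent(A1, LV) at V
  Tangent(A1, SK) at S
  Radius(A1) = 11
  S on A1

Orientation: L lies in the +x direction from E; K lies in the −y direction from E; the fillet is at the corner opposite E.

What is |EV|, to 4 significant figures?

65.14

E is at the origin; EL is horizontal with |EL| = 48.4 and L on the +x side, so L = (48.40, 0.000). E and K share the same x with |EK| = 54.6 and K on the −y side, so K = (0.000, -54.60). The virtual corner opposite E is at (48.40, -54.60). A1 meets LV tangentially, so JV is at right angles to LV and the tangent condition forces JS to be normal to SK, with radius 11.0, so the center J sits 11.0 in from both sides at J = (37.40, -43.60). That places the tangent points at V = (48.40, -43.60) on LV and S = (37.40, -54.60) on SK. Then |EV| = |V − E| = 65.14.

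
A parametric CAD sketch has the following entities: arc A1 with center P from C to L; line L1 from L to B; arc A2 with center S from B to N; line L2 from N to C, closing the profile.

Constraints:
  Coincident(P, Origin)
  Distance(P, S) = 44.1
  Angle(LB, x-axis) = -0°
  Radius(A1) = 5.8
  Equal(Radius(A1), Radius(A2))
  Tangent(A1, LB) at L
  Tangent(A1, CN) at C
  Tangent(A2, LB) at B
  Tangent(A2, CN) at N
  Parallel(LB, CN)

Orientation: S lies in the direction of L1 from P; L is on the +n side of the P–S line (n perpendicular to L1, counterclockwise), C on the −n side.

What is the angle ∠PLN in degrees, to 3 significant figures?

75.3°

Tangency of A1 to both parallel lines with radius 5.8 puts L and C at P ± 5.8·n: L = (0.00, 5.80), C = (-0.00, -5.80). Equal radii place B and N the same way about S: B = S + 5.8·n = (44.1, 5.80), N = S − 5.8·n = (44.1, -5.80). Then cos ∠PLN = LP·LN / (|LP||LN|), giving 75.3°.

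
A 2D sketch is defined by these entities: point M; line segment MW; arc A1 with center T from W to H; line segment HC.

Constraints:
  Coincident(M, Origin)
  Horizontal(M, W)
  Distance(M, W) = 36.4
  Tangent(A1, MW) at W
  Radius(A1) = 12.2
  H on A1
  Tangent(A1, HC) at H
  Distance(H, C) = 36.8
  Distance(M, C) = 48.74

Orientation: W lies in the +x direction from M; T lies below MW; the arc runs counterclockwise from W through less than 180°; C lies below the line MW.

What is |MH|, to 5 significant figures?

26.312

Checks: M = (0.00, 0.00) ✓; M.y = 0.00, W.y = 0.00 ✓; |TH| = 12.20 ✓; ∠(TH, HC) = 90.00° ✓; |HC| = 36.80 ✓; |MC| = 48.74 ✓.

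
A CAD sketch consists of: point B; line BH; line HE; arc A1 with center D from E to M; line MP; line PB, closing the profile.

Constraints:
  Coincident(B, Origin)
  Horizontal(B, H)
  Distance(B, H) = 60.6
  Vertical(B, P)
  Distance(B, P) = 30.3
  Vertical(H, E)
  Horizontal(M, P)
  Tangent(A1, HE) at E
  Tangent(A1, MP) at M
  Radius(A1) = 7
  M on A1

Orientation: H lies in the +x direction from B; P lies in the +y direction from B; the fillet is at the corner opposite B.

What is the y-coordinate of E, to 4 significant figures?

23.30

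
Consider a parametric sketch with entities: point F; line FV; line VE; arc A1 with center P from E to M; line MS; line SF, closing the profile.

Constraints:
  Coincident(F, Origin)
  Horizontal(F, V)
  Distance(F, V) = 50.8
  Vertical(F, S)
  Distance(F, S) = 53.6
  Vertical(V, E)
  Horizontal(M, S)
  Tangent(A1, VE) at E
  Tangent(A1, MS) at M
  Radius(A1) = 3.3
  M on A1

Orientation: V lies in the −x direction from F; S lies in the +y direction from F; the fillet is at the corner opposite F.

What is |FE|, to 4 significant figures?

71.49

F is at the origin; FV is horizontal with |FV| = 50.8 and V on the −x side, so V = (-50.80, 0.000). F and S share the same x with |FS| = 53.6 and S on the +y side, so S = (0.000, 53.60). The virtual corner opposite F is at (-50.80, 53.60). Since A1 is tangent to VE there, PE ⟂ VE and the tangent condition forces PM to be normal to MS, with radius 3.3, so the center P sits 3.3 in from both sides at P = (-47.50, 50.30). That places the tangent points at E = (-50.80, 50.30) on VE and M = (-47.50, 53.60) on MS. Then |FE| = |E − F| = 71.49.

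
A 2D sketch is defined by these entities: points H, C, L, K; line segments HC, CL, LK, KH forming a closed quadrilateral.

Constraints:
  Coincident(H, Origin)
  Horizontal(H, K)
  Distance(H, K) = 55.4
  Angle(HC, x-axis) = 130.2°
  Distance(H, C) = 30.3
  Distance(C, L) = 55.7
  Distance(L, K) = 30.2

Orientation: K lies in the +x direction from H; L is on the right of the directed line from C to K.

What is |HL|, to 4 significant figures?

27.67

H is at the origin; HK is horizontal with |HK| = 55.4 and K in +x, so K = (55.4, 0). HC runs at 130.2° with |HC| = 30.3, so C = (-19.56, 23.14). L is determined by |CL| = 55.7 and |LK| = 30.2 together: it lies at the intersection of circle(C, 55.7) and circle(K, 30.2). With |CK| = 78.45, the foot of the radical line on CK is 53.19 from C and the perpendicular offset is √(55.7² − 53.19²) = 16.55. Taking the right-of-CK solution: L = (26.38, -8.358).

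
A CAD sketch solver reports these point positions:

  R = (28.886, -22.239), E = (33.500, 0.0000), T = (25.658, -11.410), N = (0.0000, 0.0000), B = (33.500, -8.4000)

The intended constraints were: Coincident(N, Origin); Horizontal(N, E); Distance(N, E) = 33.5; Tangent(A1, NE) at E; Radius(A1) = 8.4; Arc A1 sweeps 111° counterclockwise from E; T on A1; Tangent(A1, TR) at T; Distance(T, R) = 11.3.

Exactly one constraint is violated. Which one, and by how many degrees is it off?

Tangent(A1, TR) at T — off by 4.40°.

N = (0.00, 0.00) ✓; N.y = 0.00, E.y = 0.00 ✓; |NE| = 33.50 ✓; ∠(BE, EN) = 90.00° ✓; |BE| = 8.400 ✓; bearing(B→T) − bearing(B→E) = 111.0° ✓; |BT| = 8.400 ✓; ∠(BT, TR) = 94.40° ✗; |TR| = 11.30 ✓.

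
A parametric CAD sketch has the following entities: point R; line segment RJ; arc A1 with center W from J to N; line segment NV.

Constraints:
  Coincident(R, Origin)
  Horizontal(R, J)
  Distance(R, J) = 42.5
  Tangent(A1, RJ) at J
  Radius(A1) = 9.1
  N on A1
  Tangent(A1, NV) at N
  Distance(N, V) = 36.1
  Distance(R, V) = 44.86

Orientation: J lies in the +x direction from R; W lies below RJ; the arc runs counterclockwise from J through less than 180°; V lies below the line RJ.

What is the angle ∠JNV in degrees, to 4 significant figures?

145.5°

R is at the origin; RJ is horizontal with |RJ| = 42.5 and J on the +x side, so J = (42.50, 0.000). Since A1 is tangent to RJ there, WJ ⟂ RJ, so W = J + (0, -9.1) = (42.50, -9.100). Since WN ⟂ NV (tangency), |WV| = √(9.1² + 36.1²) = 37.23 regardless of where N sits on A1. So V lies on both circle(R, 44.86) and circle(W, 37.23); the below-RJ intersection is V = (21.12, -39.58). N is the foot of the tangent from V: N = (34.00, -5.853).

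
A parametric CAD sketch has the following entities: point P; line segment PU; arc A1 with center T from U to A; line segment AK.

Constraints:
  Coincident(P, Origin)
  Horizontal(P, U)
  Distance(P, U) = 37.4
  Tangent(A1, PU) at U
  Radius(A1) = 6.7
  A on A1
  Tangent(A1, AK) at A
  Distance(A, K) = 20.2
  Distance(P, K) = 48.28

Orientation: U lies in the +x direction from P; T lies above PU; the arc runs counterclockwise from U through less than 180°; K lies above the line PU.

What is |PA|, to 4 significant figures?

44.69

P is at the origin; PU is horizontal with |PU| = 37.4 and U on the +x side, so U = (37.40, 0.000). Tangency of A1 to PU means the radius TU is perpendicular to PU, so T = U + (0, 6.7) = (37.40, 6.700). Since TA ⟂ AK (tangency), |TK| = √(6.7² + 20.2²) = 21.28 regardless of where A sits on A1. So K lies on both circle(P, 48.28) and circle(T, 21.28); the above-PU intersection is K = (39.41, 27.89). A is the foot of the tangent from K: A = (43.93, 8.199).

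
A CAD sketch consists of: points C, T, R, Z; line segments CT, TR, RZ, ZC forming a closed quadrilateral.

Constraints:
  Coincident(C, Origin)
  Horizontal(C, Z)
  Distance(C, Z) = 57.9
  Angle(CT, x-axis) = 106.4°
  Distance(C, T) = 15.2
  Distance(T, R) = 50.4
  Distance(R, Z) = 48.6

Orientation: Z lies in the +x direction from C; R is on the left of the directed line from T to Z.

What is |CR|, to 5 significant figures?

57.184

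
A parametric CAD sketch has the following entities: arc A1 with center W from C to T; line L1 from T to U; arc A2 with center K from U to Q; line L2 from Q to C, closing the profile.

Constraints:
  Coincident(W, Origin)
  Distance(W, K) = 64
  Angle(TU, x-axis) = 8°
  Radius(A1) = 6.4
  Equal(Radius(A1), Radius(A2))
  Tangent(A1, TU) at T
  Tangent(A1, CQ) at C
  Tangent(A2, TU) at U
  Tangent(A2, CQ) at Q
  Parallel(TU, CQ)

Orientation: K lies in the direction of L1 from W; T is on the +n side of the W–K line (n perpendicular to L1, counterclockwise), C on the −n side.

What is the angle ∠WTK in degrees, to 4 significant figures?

84.29°

The slot axis is L1's direction at 8.0°, so u = (cos 8.0°, sin 8.0°) = (0.9903, 0.1392) and n = (−sin 8.0°, cos 8.0°) = (-0.1392, 0.9903). W is at the origin and K lies 64.0 along u from W, so K = 64.0·u = (63.38, 8.907). Tangency of A1 to both parallel lines with radius 6.4 puts T and C at W ± 6.4·n: T = (-0.8907, 6.338), C = (0.8907, -6.338). Then cos ∠WTK = TW·TK / (|TW||TK|), giving 84.29°.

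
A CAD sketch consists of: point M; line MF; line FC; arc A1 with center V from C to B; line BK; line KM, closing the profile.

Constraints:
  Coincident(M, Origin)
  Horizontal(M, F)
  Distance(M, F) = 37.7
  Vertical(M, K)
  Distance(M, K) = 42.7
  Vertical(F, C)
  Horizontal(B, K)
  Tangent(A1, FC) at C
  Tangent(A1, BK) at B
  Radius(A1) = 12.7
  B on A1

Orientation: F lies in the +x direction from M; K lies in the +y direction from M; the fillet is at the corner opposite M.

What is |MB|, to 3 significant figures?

49.5

M is at the origin; MF is horizontal with |MF| = 37.7 and F on the +x side, so F = (37.7, 0.00). M and K share the same x with |MK| = 42.7 and K on the +y side, so K = (0.00, 42.7). The virtual corner opposite M is at (37.7, 42.7). A1 meets FC tangentially, so VC is at right angles to FC and A1 meets BK tangentially, so VB is at right angles to BK, with radius 12.7, so the center V sits 12.7 in from both sides at V = (25.0, 30.0). That places the tangent points at C = (37.7, 30.0) on FC and B = (25.0, 42.7) on BK. Then |MB| = |B − M| = 49.5.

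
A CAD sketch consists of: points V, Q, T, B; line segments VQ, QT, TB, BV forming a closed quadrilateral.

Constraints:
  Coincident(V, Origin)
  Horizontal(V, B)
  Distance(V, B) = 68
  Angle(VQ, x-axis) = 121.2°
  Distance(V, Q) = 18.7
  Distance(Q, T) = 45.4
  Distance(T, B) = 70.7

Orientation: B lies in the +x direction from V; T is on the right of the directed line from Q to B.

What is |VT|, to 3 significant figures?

27.8

Checks: |QT| = 45.40 ✓; |TB| = 70.70 ✓.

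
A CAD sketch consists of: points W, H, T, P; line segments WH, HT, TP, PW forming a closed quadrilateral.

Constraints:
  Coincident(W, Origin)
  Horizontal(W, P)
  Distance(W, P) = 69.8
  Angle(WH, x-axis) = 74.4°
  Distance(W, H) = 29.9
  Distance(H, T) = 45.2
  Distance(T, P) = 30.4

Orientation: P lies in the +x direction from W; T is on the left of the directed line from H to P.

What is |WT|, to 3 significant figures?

58.9

Checks: |HT| = 45.20 ✓; |TP| = 30.40 ✓.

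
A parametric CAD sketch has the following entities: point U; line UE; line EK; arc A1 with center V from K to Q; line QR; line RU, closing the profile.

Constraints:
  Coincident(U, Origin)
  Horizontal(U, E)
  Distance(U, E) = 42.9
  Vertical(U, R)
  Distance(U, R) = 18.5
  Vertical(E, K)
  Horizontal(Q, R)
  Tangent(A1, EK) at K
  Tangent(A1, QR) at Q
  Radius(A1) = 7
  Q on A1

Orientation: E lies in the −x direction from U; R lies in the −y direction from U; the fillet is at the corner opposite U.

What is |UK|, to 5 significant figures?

44.415

The virtual corner opposite U is at (-42.900, -18.500). Tangency of A1 to EK means the radius VK is perpendicular to EK and A1 meets QR tangentially, so VQ is at right angles to QR, with radius 7.0, so the center V sits 7.0 in from both sides at V = (-35.900, -11.500). That places the tangent points at K = (-42.900, -11.500) on EK and Q = (-35.900, -18.500) on QR. Then |UK| = |K − U| = 44.415.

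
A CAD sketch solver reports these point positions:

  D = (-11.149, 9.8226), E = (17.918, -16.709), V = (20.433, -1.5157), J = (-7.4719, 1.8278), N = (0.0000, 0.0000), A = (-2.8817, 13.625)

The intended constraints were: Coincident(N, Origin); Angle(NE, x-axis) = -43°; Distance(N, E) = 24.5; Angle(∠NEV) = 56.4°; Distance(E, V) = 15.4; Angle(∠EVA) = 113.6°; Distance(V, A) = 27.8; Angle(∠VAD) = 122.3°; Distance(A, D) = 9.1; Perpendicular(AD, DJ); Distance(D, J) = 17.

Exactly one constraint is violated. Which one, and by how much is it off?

Distance(D, J) = 17 — off by 8.20.

N = (0.00, 0.00) ✓; NE at -43.00° ✓; |NE| = 24.50 ✓; ∠NEV = 56.40° ✓; |EV| = 15.40 ✓; ∠EVA = 113.6° ✓; |VA| = 27.80 ✓; ∠VAD = 122.3° ✓; |AD| = 9.100 ✓; ∠(AD, DJ) = 90.00° ✓; |DJ| = 8.800 ✗.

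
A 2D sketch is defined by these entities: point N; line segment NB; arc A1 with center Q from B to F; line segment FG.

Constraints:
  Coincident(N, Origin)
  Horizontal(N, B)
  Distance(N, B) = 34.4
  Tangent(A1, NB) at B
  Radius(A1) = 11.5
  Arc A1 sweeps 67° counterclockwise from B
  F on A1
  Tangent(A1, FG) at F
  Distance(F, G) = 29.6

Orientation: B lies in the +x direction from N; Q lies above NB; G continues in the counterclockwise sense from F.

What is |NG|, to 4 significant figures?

66.12

N is at the origin; NB is horizontal with |NB| = 34.4 and B on the +x side, so B = (34.40, 0.000). A1 meets NB tangentially, so QB is at right angles to NB, so Q = B + (0, 11.5) = (34.40, 11.50). On A1, B sits at bearing -90° from Q; a 67° counterclockwise sweep puts F at bearing -23°, so F = Q + 11.5·(cos -23°, sin -23°) = (44.99, 7.007). Tangency of A1 to FG means the radius QF is perpendicular to FG, so FG runs along (−sin -23°, cos -23°); with |FG| = 29.6, G = (56.55, 34.25). Then |NG| = |G − N| = 66.12.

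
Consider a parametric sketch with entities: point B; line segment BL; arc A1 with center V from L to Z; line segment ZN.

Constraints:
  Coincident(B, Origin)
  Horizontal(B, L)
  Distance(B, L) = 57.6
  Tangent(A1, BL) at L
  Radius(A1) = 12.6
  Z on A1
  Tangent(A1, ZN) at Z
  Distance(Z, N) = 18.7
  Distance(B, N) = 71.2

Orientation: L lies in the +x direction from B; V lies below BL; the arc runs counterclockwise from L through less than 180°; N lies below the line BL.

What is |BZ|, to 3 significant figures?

53.4

Checks: |VZ| = 12.60 ✓; ∠(VZ, ZN) = 90.00° ✓; |ZN| = 18.70 ✓; |BN| = 71.20 ✓.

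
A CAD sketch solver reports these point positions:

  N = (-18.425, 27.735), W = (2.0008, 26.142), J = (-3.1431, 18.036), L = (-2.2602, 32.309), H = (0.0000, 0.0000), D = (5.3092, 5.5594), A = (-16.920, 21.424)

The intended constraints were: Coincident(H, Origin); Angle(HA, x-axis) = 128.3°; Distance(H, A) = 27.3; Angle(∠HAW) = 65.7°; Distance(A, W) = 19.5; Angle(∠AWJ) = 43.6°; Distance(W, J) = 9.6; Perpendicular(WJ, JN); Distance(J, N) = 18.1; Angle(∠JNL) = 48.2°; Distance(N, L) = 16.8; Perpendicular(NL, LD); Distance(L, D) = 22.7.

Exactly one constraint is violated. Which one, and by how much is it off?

Distance(L, D) = 22.7 — off by 5.10.

H = (0.00, 0.00) ✓; HA at 128.3° ✓; |HA| = 27.30 ✓; ∠HAW = 65.70° ✓; |AW| = 19.50 ✓; ∠AWJ = 43.60° ✓; |WJ| = 9.600 ✓; ∠(WJ, JN) = 90.00° ✓; |JN| = 18.10 ✓; ∠JNL = 48.20° ✓; |NL| = 16.80 ✓; ∠(NL, LD) = 90.00° ✓; |LD| = 27.80 ✗.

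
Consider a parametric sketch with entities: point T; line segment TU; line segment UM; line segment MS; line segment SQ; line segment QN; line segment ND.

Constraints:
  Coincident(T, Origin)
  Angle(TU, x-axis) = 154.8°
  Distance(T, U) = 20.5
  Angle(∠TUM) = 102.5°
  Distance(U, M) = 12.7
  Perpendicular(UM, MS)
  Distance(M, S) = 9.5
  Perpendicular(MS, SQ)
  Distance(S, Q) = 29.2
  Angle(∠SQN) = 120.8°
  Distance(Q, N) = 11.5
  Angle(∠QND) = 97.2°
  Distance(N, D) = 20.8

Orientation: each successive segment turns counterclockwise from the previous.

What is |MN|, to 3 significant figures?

35.1

T is at the origin; TU runs at 154.8° with length 20.5, so U = (-18.5, 8.73). ∠TUM = 102.5° gives UM at -128° from the x-axis; with |UM| = 12.7, M = (-26.3, -1.32). UM is perpendicular to MS, so MS runs at -37.7°; with |MS| = 9.5, S = (-18.8, -7.13). MS ⟂ SQ, so SQ runs at 52.3°; with |SQ| = 29.2, Q = (-0.942, 16.0). ∠SQN = 120.8° gives QN at 112° from the x-axis; with |QN| = 11.5, N = (-5.16, 26.7). Then |MN| = |N − M| = 35.1.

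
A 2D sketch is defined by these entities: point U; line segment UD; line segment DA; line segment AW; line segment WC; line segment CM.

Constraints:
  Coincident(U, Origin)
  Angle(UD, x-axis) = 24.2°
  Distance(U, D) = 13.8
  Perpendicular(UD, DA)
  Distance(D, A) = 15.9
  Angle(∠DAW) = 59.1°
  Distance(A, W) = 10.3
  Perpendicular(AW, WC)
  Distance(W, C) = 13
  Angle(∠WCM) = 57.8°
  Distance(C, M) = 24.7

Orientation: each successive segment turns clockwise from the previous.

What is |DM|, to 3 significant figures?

23.3

U is at the origin; UD runs at 24.2° with length 13.8, so D = (12.6, 5.66). UD is perpendicular to DA, so DA runs at -65.8°; with |DA| = 15.9, A = (19.1, -8.85). ∠DAW = 59.1° gives AW at 173° from the x-axis; with |AW| = 10.3, W = (8.88, -7.64). The perpendicularity gives WC at right angles to AW, so WC runs at 83.3°; with |WC| = 13.0, C = (10.4, 5.27). ∠WCM = 57.8° gives CM at -38.9° from the x-axis; with |CM| = 24.7, M = (29.6, -10.2). Then |DM| = |M − D| = 23.3.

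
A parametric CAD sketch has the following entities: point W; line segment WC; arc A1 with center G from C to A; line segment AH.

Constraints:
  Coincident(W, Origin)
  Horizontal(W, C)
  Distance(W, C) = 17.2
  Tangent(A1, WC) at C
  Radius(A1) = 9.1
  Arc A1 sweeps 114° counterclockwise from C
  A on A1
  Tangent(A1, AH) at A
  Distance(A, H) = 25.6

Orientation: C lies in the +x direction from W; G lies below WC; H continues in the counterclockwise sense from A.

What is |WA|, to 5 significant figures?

15.584

Since A1 is tangent to WC there, GC ⟂ WC, so G = C + (0, -9.1) = (17.200, -9.1000). On A1, C sits at bearing 90° from G; a 114° counterclockwise sweep puts A at bearing 204°, so A = G + 9.1·(cos 204°, sin 204°) = (8.8867, -12.801). Then |WA| = |A − W| = 15.584.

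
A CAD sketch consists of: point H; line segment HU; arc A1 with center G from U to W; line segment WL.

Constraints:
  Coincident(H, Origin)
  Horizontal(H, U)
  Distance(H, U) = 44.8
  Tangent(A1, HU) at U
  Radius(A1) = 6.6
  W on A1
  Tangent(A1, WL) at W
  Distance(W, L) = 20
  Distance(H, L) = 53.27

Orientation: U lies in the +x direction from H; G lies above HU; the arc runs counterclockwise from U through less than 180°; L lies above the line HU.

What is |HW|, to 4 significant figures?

51.83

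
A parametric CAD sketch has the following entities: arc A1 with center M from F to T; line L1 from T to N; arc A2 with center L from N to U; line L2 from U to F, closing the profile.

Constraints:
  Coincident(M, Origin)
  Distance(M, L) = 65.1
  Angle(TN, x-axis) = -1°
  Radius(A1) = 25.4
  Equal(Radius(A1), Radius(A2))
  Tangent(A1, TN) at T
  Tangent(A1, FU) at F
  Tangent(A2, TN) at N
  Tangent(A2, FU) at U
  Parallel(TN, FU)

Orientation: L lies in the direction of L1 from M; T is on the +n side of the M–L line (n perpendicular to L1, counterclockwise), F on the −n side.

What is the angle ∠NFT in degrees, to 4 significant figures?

52.03°

The slot axis is L1's direction at -1.0°, so u = (cos -1.0°, sin -1.0°) = (0.9998, -0.01745) and n = (−sin -1.0°, cos -1.0°) = (0.01745, 0.9998). M is at the origin and L lies 65.1 along u from M, so L = 65.1·u = (65.09, -1.136). Tangency of A1 to both parallel lines with radius 25.4 puts T and F at M ± 25.4·n: T = (0.4433, 25.40), F = (-0.4433, -25.40). Equal radii place N and U the same way about L: N = L + 25.4·n = (65.53, 24.26), U = L − 25.4·n = (64.65, -26.53). Then cos ∠NFT = FN·FT / (|FN||FT|), giving 52.03°.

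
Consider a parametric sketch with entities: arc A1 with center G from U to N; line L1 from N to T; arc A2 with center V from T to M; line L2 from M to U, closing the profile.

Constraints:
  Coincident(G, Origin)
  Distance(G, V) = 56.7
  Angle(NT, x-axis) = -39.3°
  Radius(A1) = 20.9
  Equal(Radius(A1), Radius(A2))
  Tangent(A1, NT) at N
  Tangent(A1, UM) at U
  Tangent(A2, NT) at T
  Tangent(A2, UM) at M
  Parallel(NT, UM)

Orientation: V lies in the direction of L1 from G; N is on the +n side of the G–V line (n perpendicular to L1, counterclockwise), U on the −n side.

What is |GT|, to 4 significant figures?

60.43

The slot axis is L1's direction at -39.3°, so u = (cos -39.3°, sin -39.3°) = (0.7738, -0.6334) and n = (−sin -39.3°, cos -39.3°) = (0.6334, 0.7738). G is at the origin and V lies 56.7 along u from G, so V = 56.7·u = (43.88, -35.91). Tangency of A1 to both parallel lines with radius 20.9 puts N and U at G ± 20.9·n: N = (13.24, 16.17), U = (-13.24, -16.17). Equal radii place T and M the same way about V: T = V + 20.9·n = (57.11, -19.74), M = V − 20.9·n = (30.64, -52.09). Then |GT| = |T − G| = 60.43.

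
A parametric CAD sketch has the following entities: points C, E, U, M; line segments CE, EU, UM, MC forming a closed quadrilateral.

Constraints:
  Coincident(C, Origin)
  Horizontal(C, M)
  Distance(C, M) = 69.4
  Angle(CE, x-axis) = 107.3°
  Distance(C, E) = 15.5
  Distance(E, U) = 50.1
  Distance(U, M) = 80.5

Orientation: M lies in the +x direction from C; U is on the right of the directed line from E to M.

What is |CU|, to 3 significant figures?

35.4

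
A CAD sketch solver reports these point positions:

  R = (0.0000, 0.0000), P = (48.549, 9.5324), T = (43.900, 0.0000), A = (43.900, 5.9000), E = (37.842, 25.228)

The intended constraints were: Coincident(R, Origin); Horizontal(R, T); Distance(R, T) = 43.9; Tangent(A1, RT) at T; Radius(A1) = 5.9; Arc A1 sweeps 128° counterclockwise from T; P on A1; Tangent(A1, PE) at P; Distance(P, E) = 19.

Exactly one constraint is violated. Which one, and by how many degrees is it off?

Tangent(A1, PE) at P — off by 3.70°.

R = (0.00, 0.00) ✓; R.y = 0.00, T.y = 0.00 ✓; |RT| = 43.90 ✓; ∠(AT, TR) = 90.00° ✓; |AT| = 5.900 ✓; bearing(A→P) − bearing(A→T) = 128.0° ✓; |AP| = 5.900 ✓; ∠(AP, PE) = 93.70° ✗; |PE| = 19.00 ✓.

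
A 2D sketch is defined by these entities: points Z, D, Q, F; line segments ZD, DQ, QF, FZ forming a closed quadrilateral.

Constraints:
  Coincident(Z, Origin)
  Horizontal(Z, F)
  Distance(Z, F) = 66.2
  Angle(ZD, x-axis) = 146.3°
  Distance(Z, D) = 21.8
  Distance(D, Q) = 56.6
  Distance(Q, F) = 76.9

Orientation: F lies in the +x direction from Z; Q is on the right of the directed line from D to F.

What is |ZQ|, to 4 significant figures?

41.12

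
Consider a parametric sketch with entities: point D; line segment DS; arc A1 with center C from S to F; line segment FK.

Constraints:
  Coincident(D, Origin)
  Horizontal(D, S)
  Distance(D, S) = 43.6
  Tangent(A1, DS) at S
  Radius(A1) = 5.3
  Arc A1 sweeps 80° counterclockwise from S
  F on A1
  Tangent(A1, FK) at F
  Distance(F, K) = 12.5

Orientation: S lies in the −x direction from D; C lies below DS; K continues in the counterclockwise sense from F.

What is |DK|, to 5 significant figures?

53.652

On A1, S sits at bearing 90° from C; an 80° counterclockwise sweep puts F at bearing 170°, so F = C + 5.3·(cos 170°, sin 170°) = (-48.819, -4.3797). A1 meets FK tangentially, so CF is at right angles to FK, so FK runs along (−sin 170°, cos 170°); with |FK| = 12.5, K = (-50.990, -16.690). Then |DK| = |K − D| = 53.652.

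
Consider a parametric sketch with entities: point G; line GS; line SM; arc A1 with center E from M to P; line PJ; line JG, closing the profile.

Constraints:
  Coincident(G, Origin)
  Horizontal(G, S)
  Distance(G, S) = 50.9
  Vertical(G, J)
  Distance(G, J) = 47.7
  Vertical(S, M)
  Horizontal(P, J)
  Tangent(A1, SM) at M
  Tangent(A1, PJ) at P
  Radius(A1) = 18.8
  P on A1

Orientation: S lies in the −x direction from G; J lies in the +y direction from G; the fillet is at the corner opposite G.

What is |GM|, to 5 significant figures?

58.532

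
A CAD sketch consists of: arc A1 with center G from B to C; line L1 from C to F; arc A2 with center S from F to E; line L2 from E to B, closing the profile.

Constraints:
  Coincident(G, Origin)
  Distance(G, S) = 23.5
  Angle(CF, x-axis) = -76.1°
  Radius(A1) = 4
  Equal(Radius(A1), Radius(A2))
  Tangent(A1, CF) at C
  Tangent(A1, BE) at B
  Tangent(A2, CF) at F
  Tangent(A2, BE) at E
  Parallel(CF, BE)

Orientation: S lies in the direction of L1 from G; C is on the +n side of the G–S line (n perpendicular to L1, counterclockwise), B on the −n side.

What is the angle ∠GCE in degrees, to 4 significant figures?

71.20°

Tangency of A1 to both parallel lines with radius 4.0 puts C and B at G ± 4.0·n: C = (3.883, 0.9609), B = (-3.883, -0.9609). Equal radii place F and E the same way about S: F = S + 4.0·n = (9.528, -21.85), E = S − 4.0·n = (1.762, -23.77). Then cos ∠GCE = CG·CE / (|CG||CE|), giving 71.20°.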